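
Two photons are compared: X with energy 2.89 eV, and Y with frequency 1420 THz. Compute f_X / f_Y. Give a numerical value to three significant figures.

f_X = 6.988·10^14 Hz (from energy = 2.89 eV, via f = E/h).
f_Y = 1.420·10^15 Hz (from frequency = 1420 THz, via f given directly).
Ratio = 6.988·10^14 / 1.420·10^15 = 0.492.

0.492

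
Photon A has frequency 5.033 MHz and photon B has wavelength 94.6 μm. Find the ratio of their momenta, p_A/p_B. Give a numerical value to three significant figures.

p_A = 1.112e-35 kg·m/s (from frequency = 5.033 MHz, via p = hf/c).
p_B = 7.004e-30 kg·m/s (from wavelength = 94.6 μm, via p = h/λ).
Ratio = 1.112e-35 / 7.004e-30 = 1.59e-6.

1.59e-6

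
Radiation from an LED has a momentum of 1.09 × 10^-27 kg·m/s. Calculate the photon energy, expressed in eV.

2.04 eV

For a photon E = pc, so E = 3.268 × 10^-19 J.
Converting to eV: E = 2.040 eV ≈ 2.04 eV.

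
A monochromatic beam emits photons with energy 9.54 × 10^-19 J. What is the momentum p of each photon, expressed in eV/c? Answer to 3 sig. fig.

5.95 eV/c

Since p = E/c for a photon, p = 3.182 × 10^-27 kg·m/s.
Converting to eV/c: p = 5.954 eV/c ≈ 5.95 eV/c.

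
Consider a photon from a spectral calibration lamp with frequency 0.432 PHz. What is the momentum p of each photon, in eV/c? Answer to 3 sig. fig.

Convert to SI: f = 0.432 PHz = 4.32 × 10^14 Hz.
For a photon p = hf/c, so p = 9.548 × 10^-28 kg·m/s.
Converting to eV/c: p = 1.787 eV/c ≈ 1.79 eV/c.

1.79 eV/c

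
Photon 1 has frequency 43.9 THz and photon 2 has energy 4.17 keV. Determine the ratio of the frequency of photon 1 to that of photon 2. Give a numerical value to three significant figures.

f_1 = 4.390e13 Hz (from frequency = 43.9 THz, via f given directly).
f_2 = 1.008e18 Hz (from energy = 4.17 keV, via f = E/h).
Ratio = 4.390e13 / 1.008e18 = 4.35e-5.

4.35e-5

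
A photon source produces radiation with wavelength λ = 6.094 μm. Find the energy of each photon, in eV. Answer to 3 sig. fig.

Use h = 6.62607015e-34 J·s, c = 2.99792458e8 m/s, 1 eV = 1.602176634e-19 J.
Convert to SI: λ = 6.094 μm = 6.094e-6 m.
For a photon E = hc/λ, so E = 3.260e-20 J.
Converting to eV: E = 0.2035 eV ≈ 0.203 eV.

0.203 eV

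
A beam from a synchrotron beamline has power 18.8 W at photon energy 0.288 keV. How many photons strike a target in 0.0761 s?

3.10 × 10^16 photons

Total energy: E_total = P·t = 18.8 × 0.0761 = 1.431 J.
Per-photon energy: E = 4.614 × 10^-17 J.
N = E_total / E_photon = 3.10 × 10^16.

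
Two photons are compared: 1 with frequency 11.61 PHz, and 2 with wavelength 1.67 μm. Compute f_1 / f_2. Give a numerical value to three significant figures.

f_1 = 1.161e16 Hz (from frequency = 11.61 PHz, via f given directly).
f_2 = 1.795e14 Hz (from wavelength = 1.67 μm, via f = c/λ).
Ratio = 1.161e16 / 1.795e14 = 64.7.

64.7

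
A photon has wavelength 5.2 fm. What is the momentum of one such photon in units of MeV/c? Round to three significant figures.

238 MeV/c

In SI units: λ = 5.2 fm = 5.2·10^-15 m.
Since p = h/λ for a photon, p = 1.274·10^-19 kg·m/s.
Converting to MeV/c: p = 238.4 MeV/c ≈ 238 MeV/c.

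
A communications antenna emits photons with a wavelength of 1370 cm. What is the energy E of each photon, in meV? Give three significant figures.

Take h = 6.62607015·10^-34 J·s, c = 2.99792458·10^8 m/s, 1 eV = 1.602176634·10^-19 J.
In SI units: λ = 1370 cm = 13.7 m.
For a photon E = hc/λ, so E = 1.450·10^-26 J.
Converting to meV: E = 9.050·10^-5 meV ≈ 9.05·10^-5 meV.

9.05·10^-5 meV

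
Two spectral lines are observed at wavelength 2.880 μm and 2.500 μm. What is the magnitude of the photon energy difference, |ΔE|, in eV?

Using E = hc/λ: E₁ = 6.8974e-20 J, E₂ = 7.9458e-20 J.
|ΔE| = |6.8974e-20 − 7.9458e-20| = 1.05e-20 J = 0.0654 eV.

0.0654 eV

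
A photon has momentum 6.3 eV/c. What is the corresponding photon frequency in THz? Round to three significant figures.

Take h = 6.62607015e-34 J·s, c = 2.99792458e8 m/s, 1 eV = 1.602176634e-19 J.
Convert to SI: p = 6.3 eV/c = 3.3669e-27 kg·m/s.
Apply f = pc/h: f = 1.523e15 Hz.
Converting to THz: f = 1523 THz ≈ 1520 THz.

1520 THz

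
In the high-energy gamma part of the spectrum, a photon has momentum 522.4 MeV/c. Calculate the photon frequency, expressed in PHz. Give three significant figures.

1.26·10^8 PHz

First convert: p = 522.4 MeV/c = 2.7919·10^-19 kg·m/s.
The photon relation is f = pc/h, giving f = 1.263·10^23 Hz.
Converting to PHz: f = 1.263·10^8 PHz ≈ 1.26·10^8 PHz.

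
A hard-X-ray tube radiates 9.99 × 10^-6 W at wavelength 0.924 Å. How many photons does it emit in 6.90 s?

3.21 × 10^10 photons

Total energy: E_total = P·t = 9.99 × 10^-6 × 6.90 = 6.893 × 10^-5 J.
Per-photon energy: E = 2.150 × 10^-15 J.
N = E_total / E_photon = 3.21 × 10^10.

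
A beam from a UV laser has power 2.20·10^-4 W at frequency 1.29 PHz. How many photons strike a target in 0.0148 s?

Total energy: E_total = P·t = 2.20·10^-4 × 0.0148 = 3.256·10^-6 J.
Per-photon energy: E = 8.548·10^-19 J.
N = E_total / E_photon = 3.81·10^12.

3.81·10^12 photons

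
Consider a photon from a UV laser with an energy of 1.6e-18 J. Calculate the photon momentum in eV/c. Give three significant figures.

(c = 2.99792458e8 m/s, 1 eV = 1.602176634e-19 J.)
For a photon p = E/c, so p = 5.337e-27 kg·m/s.
Converting to eV/c: p = 9.986 eV/c ≈ 9.99 eV/c.

9.99 eV/c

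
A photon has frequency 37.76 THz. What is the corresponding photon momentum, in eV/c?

In SI units: f = 37.76 THz = 3.776 × 10^13 Hz.
Apply p = hf/c: p = 8.346 × 10^-29 kg·m/s.
Converting to eV/c: p = 0.1562 eV/c ≈ 0.156 eV/c.

0.156 eV/c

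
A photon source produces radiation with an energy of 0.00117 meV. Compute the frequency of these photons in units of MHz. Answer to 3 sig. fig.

In SI units: E = 0.00117 meV = 1.8745 × 10^-25 J.
Since f = E/h for a photon, f = 2.829 × 10^8 Hz.
Converting to MHz: f = 282.9 MHz ≈ 283 MHz.

283 MHz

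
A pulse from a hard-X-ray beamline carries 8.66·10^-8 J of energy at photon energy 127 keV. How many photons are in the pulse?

4.26·10^6 photons

Per-photon energy: E = 2.035·10^-14 J (from energy = 127 keV).
N = E_total / E_photon = 8.66·10^-8 J / 2.035·10^-14 J = 4.26·10^6.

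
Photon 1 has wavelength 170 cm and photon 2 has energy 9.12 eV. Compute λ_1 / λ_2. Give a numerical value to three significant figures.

λ_1 = 1.700 m (from wavelength = 170 cm, via λ given directly).
λ_2 = 1.359e-7 m (from energy = 9.12 eV, via λ = hc/E).
Ratio = 1.700 / 1.359e-7 = 1.25e7.

1.25e7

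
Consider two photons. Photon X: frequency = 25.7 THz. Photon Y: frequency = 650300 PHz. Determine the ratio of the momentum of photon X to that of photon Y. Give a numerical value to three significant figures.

3.95e-8

p_X = 5.680e-29 kg·m/s (from frequency = 25.7 THz, via p = hf/c).
p_Y = 1.437e-21 kg·m/s (from frequency = 650300 PHz, via p = hf/c).
Ratio = 5.680e-29 / 1.437e-21 = 3.95e-8.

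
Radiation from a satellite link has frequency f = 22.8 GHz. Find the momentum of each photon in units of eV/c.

Take h = 6.62607015 × 10^-34 J·s, c = 2.99792458 × 10^8 m/s, 1 eV = 1.602176634 × 10^-19 J.
First convert: f = 22.8 GHz = 2.28 × 10^10 Hz.
Apply p = hf/c: p = 5.039 × 10^-32 kg·m/s.
Converting to eV/c: p = 9.429 × 10^-5 eV/c ≈ 9.43 × 10^-5 eV/c.

9.43 × 10^-5 eV/c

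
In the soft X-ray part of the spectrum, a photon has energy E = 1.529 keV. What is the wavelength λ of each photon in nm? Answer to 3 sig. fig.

(h = 6.62607015 × 10^-34 J·s, c = 2.99792458 × 10^8 m/s, 1 eV = 1.602176634 × 10^-19 J.)
First convert: E = 1.529 keV = 2.4497 × 10^-16 J.
Since λ = hc/E for a photon, λ = 8.109 × 10^-10 m.
Converting to nm: λ = 0.8109 nm ≈ 0.811 nm.

0.811 nm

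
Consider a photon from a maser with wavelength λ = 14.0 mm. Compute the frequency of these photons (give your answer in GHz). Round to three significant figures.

Use c = 2.99792458 × 10^8 m/s.
Convert to SI: λ = 14.0 mm = 0.0140 m.
Apply f = c/λ: f = 2.141 × 10^10 Hz.
Converting to GHz: f = 21.41 GHz ≈ 21.4 GHz.

21.4 GHz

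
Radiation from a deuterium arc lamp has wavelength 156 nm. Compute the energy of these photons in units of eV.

(h = 6.62607015·10^-34 J·s, c = 2.99792458·10^8 m/s, 1 eV = 1.602176634·10^-19 J.)
In SI units: λ = 156 nm = 1.56·10^-7 m.
Apply E = hc/λ: E = 1.273·10^-18 J.
Converting to eV: E = 7.948 eV ≈ 7.95 eV.

7.95 eV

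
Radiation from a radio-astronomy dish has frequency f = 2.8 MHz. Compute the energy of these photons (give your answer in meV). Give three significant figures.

Convert to SI: f = 2.8 MHz = 2.8e6 Hz.
For a photon E = hf, so E = 1.855e-27 J.
Converting to meV: E = 1.158e-5 meV ≈ 1.16e-5 meV.

1.16e-5 meV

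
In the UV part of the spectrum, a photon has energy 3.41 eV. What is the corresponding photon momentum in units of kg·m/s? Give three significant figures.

1.82e-27 kg·m/s

Take c = 2.99792458e8 m/s, 1 eV = 1.602176634e-19 J.
First convert: E = 3.41 eV = 5.4634e-19 J.
Since p = E/c for a photon, p = 1.822e-27 kg·m/s.
So p ≈ 1.82e-27 kg·m/s.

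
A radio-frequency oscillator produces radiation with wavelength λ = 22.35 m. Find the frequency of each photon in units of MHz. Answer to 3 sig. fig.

13.4 MHz

Since f = c/λ for a photon, f = 1.341·10^7 Hz.
Converting to MHz: f = 13.41 MHz ≈ 13.4 MHz.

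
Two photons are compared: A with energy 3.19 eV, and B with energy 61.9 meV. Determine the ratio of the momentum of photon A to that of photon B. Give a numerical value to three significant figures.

p_A = 1.705e-27 kg·m/s (from energy = 3.19 eV, via p = E/c).
p_B = 3.308e-29 kg·m/s (from energy = 61.9 meV, via p = E/c).
Ratio = 1.705e-27 / 3.308e-29 = 51.5.

51.5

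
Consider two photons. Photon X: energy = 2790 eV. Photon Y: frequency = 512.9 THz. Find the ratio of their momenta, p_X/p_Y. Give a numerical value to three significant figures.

p_X = 1.491e-24 kg·m/s (from energy = 2790 eV, via p = E/c).
p_Y = 1.134e-27 kg·m/s (from frequency = 512.9 THz, via p = hf/c).
Ratio = 1.491e-24 / 1.134e-27 = 1320.

1320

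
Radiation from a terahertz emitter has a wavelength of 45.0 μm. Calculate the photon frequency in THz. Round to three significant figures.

6.66 THz

Take c = 2.99792458 × 10^8 m/s.
In SI units: λ = 45.0 μm = 4.50 × 10^-5 m.
For a photon f = c/λ, so f = 6.662 × 10^12 Hz.
Converting to THz: f = 6.662 THz ≈ 6.66 THz.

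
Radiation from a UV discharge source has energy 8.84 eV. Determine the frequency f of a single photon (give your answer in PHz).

2.14 PHz

In SI units: E = 8.84 eV = 1.4163e-18 J.
Apply f = E/h: f = 2.138e15 Hz.
Converting to PHz: f = 2.138 PHz ≈ 2.14 PHz.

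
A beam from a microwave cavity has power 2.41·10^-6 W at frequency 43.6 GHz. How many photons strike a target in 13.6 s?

Total energy: E_total = P·t = 2.41·10^-6 × 13.6 = 3.278·10^-5 J.
Per-photon energy: E = 2.889·10^-23 J.
N = E_total / E_photon = 1.13·10^18.

1.13·10^18 photons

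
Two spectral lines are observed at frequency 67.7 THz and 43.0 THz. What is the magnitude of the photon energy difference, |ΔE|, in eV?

Using E = hf: E₁ = 4.486 × 10^-20 J, E₂ = 2.849 × 10^-20 J.
|ΔE| = |4.486 × 10^-20 − 2.849 × 10^-20| = 1.64 × 10^-20 J = 0.102 eV.

0.102 eV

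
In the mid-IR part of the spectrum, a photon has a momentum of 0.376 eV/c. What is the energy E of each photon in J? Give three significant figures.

6.02e-20 J

(c = 2.99792458e8 m/s, 1 eV = 1.602176634e-19 J.)
In SI units: p = 0.376 eV/c = 2.0095e-28 kg·m/s.
The photon relation is E = pc, giving E = 6.024e-20 J.
So E ≈ 6.02e-20 J.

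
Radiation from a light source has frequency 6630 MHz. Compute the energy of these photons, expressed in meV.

Use h = 6.62607015 × 10^-34 J·s, 1 eV = 1.602176634 × 10^-19 J.
Convert to SI: f = 6630 MHz = 6.63 × 10^9 Hz.
The photon relation is E = hf, giving E = 4.393 × 10^-24 J.
Converting to meV: E = 0.02742 meV ≈ 0.0274 meV.

0.0274 meV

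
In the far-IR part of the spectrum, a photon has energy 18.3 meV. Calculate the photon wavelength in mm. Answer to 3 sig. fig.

Take h = 6.62607015e-34 J·s, c = 2.99792458e8 m/s, 1 eV = 1.602176634e-19 J.
First convert: E = 18.3 meV = 2.9320e-21 J.
Since λ = hc/E for a photon, λ = 6.775e-5 m.
Converting to mm: λ = 0.06775 mm ≈ 0.0678 mm.

0.0678 mm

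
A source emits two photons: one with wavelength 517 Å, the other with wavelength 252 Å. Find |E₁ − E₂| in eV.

25.2 eV

Using E = hc/λ: E₁ = 3.842e-18 J, E₂ = 7.883e-18 J.
|ΔE| = |3.842e-18 − 7.883e-18| = 4.04e-18 J = 25.2 eV.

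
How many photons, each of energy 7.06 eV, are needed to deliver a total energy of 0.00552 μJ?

Per-photon energy: E = 1.131 × 10^-18 J (from energy = 7.06 eV).
N = E_total / E_photon = 5.52 × 10^-9 J / 1.131 × 10^-18 J = 4.88 × 10^9.

4.88 × 10^9 photons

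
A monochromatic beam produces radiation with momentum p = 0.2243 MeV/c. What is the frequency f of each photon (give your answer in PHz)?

5.42 × 10^4 PHz

In SI units: p = 0.2243 MeV/c = 1.1987 × 10^-22 kg·m/s.
Apply f = pc/h: f = 5.424 × 10^19 Hz.
Converting to PHz: f = 54240 PHz ≈ 5.42 × 10^4 PHz.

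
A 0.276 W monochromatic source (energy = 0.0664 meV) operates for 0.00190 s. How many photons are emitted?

4.93e19 photons

Total energy: E_total = P·t = 0.276 × 0.00190 = 5.244e-4 J.
Per-photon energy: E = 1.064e-23 J.
N = E_total / E_photon = 4.93e19.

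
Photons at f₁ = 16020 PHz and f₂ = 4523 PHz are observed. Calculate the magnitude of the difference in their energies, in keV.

47.5 keV

Using E = hf: E₁ = 1.0615e-14 J, E₂ = 2.9970e-15 J.
|ΔE| = |1.0615e-14 − 2.9970e-15| = 7.62e-15 J = 47.5 keV.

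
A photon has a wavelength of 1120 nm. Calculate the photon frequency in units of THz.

Take c = 2.99792458e8 m/s.
In SI units: λ = 1120 nm = 1.12e-6 m.
Since f = c/λ for a photon, f = 2.677e14 Hz.
Converting to THz: f = 267.7 THz ≈ 268 THz.

268 THz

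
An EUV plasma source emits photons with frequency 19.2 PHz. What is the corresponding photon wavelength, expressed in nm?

Take c = 2.99792458 × 10^8 m/s.
First convert: f = 19.2 PHz = 1.92 × 10^16 Hz.
The photon relation is λ = c/f, giving λ = 1.561 × 10^-8 m.
Converting to nm: λ = 15.61 nm ≈ 15.6 nm.

15.6 nm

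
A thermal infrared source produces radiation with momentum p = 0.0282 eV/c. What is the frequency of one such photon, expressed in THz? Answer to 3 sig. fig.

6.82 THz

Take h = 6.62607015e-34 J·s, c = 2.99792458e8 m/s, 1 eV = 1.602176634e-19 J.
In SI units: p = 0.0282 eV/c = 1.5071e-29 kg·m/s.
For a photon f = pc/h, so f = 6.819e12 Hz.
Converting to THz: f = 6.819 THz ≈ 6.82 THz.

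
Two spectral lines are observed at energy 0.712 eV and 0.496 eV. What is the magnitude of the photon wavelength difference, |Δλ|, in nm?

Using λ = hc/E: λ₁ = 1.741 × 10^-6 m, λ₂ = 2.500 × 10^-6 m.
|Δλ| = |1.741 × 10^-6 − 2.500 × 10^-6| = 7.58 × 10^-7 m = 758 nm.

758 nm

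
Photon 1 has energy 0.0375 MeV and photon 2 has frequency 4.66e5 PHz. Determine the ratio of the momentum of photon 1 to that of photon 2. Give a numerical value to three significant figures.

0.0195

p_1 = 2.004e-23 kg·m/s (from energy = 0.0375 MeV, via p = E/c).
p_2 = 1.030e-21 kg·m/s (from frequency = 4.66e5 PHz, via p = hf/c).
Ratio = 2.004e-23 / 1.030e-21 = 0.0195.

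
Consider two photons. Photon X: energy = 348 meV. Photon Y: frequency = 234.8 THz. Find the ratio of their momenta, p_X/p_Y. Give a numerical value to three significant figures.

p_X = 1.860e-28 kg·m/s (from energy = 348 meV, via p = E/c).
p_Y = 5.190e-28 kg·m/s (from frequency = 234.8 THz, via p = hf/c).
Ratio = 1.860e-28 / 5.190e-28 = 0.358.

0.358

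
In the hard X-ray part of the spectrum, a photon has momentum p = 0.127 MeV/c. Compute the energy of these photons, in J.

2.03e-14 J

First convert: p = 0.127 MeV/c = 6.7872e-23 kg·m/s.
Since E = pc for a photon, E = 2.035e-14 J.
So E ≈ 2.03e-14 J.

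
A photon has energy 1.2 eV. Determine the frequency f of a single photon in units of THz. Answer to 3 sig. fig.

290 THz

Use h = 6.62607015e-34 J·s, 1 eV = 1.602176634e-19 J.
In SI units: E = 1.2 eV = 1.9226e-19 J.
For a photon f = E/h, so f = 2.902e14 Hz.
Converting to THz: f = 290.2 THz ≈ 290 THz.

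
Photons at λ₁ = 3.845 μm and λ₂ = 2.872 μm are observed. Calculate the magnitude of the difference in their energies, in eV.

0.109 eV

Using E = hc/λ: E₁ = 5.1663e-20 J, E₂ = 6.9166e-20 J.
|ΔE| = |5.1663e-20 − 6.9166e-20| = 1.75e-20 J = 0.109 eV.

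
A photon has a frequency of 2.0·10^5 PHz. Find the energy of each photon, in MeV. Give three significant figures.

0.827 MeV

Convert to SI: f = 2.0·10^5 PHz = 2.0·10^20 Hz.
Apply E = hf: E = 1.325·10^-13 J.
Converting to MeV: E = 0.8271 MeV ≈ 0.827 MeV.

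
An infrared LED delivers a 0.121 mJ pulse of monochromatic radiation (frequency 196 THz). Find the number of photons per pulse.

9.32 × 10^14 photons

Per-photon energy: E = 1.299 × 10^-19 J (from frequency = 196 THz).
N = E_total / E_photon = 1.21 × 10^-4 J / 1.299 × 10^-19 J = 9.32 × 10^14.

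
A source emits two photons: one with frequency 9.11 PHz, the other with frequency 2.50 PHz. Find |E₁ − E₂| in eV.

27.3 eV

Using E = hf: E₁ = 6.036 × 10^-18 J, E₂ = 1.657 × 10^-18 J.
|ΔE| = |6.036 × 10^-18 − 1.657 × 10^-18| = 4.38 × 10^-18 J = 27.3 eV.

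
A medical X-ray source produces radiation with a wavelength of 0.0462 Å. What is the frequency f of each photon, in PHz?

6.49 × 10^4 PHz

(c = 2.99792458 × 10^8 m/s.)
First convert: λ = 0.0462 Å = 4.62 × 10^-12 m.
Since f = c/λ for a photon, f = 6.489 × 10^19 Hz.
Converting to PHz: f = 64890 PHz ≈ 6.49 × 10^4 PHz.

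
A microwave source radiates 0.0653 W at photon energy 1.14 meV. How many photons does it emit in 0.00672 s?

Total energy: E_total = P·t = 0.0653 × 0.00672 = 4.388 × 10^-4 J.
Per-photon energy: E = 1.826 × 10^-22 J.
N = E_total / E_photon = 2.40 × 10^18.

2.40 × 10^18 photons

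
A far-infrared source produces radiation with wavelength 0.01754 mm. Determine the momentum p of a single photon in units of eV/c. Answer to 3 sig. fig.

Use h = 6.62607015e-34 J·s, c = 2.99792458e8 m/s, 1 eV = 1.602176634e-19 J.
In SI units: λ = 0.01754 mm = 1.754e-5 m.
The photon relation is p = h/λ, giving p = 3.778e-29 kg·m/s.
Converting to eV/c: p = 0.07069 eV/c ≈ 0.0707 eV/c.

0.0707 eV/c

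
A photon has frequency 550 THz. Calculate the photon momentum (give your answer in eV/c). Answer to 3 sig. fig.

2.27 eV/c

In SI units: f = 550 THz = 5.5·10^14 Hz.
Since p = hf/c for a photon, p = 1.216·10^-27 kg·m/s.
Converting to eV/c: p = 2.275 eV/c ≈ 2.27 eV/c.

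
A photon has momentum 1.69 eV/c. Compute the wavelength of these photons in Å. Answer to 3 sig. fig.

Take h = 6.62607015e-34 J·s, c = 2.99792458e8 m/s, 1 eV = 1.602176634e-19 J.
In SI units: p = 1.69 eV/c = 9.0318e-28 kg·m/s.
The photon relation is λ = h/p, giving λ = 7.336e-7 m.
Converting to Å: λ = 7336 Å ≈ 7340 Å.

7340 Å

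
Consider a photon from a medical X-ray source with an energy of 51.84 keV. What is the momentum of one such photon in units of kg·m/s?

2.77e-23 kg·m/s

Take c = 2.99792458e8 m/s, 1 eV = 1.602176634e-19 J.
Convert to SI: E = 51.84 keV = 8.3057e-15 J.
Since p = E/c for a photon, p = 2.770e-23 kg·m/s.
So p ≈ 2.77e-23 kg·m/s.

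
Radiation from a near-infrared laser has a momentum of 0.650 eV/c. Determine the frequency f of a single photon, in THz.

Convert to SI: p = 0.650 eV/c = 3.4738·10^-28 kg·m/s.
Since f = pc/h for a photon, f = 1.572·10^14 Hz.
Converting to THz: f = 157.2 THz ≈ 157 THz.

157 THz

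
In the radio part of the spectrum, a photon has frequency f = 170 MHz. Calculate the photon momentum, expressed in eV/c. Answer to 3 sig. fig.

(h = 6.62607015e-34 J·s, c = 2.99792458e8 m/s, 1 eV = 1.602176634e-19 J.)
Convert to SI: f = 170 MHz = 1.7e8 Hz.
Since p = hf/c for a photon, p = 3.757e-34 kg·m/s.
Converting to eV/c: p = 7.031e-7 eV/c ≈ 7.03e-7 eV/c.

7.03e-7 eV/c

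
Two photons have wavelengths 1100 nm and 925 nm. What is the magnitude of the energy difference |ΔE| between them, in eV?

0.213 eV

Using E = hc/λ: E₁ = 1.806 × 10^-19 J, E₂ = 2.148 × 10^-19 J.
|ΔE| = |1.806 × 10^-19 − 2.148 × 10^-19| = 3.42 × 10^-20 J = 0.213 eV.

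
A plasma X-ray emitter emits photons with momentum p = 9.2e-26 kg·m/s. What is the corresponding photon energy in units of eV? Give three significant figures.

For a photon E = pc, so E = 2.758e-17 J.
Converting to eV: E = 172.1 eV ≈ 172 eV.

172 eV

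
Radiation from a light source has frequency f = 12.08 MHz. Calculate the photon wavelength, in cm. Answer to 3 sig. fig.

2480 cm

Convert to SI: f = 12.08 MHz = 1.208 × 10^7 Hz.
The photon relation is λ = c/f, giving λ = 24.82 m.
Converting to cm: λ = 2482 cm ≈ 2480 cm.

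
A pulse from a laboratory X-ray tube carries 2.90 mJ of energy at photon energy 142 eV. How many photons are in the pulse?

1.27e14 photons

Per-photon energy: E = 2.275e-17 J (from energy = 142 eV).
N = E_total / E_photon = 0.00290 J / 2.275e-17 J = 1.27e14.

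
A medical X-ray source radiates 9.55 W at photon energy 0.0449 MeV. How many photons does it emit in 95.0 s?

Total energy: E_total = P·t = 9.55 × 95.0 = 907.3 J.
Per-photon energy: E = 7.194e-15 J.
N = E_total / E_photon = 1.26e17.

1.26e17 photons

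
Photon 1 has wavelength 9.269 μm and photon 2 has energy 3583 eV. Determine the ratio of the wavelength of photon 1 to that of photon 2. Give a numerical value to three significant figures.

λ_1 = 9.269e-6 m (from wavelength = 9.269 μm, via λ given directly).
λ_2 = 3.460e-10 m (from energy = 3583 eV, via λ = hc/E).
Ratio = 9.269e-6 / 3.460e-10 = 2.68e4.

2.68e4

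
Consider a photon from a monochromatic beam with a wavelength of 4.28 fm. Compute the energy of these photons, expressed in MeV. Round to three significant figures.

290 MeV

Use h = 6.62607015·10^-34 J·s, c = 2.99792458·10^8 m/s, 1 eV = 1.602176634·10^-19 J.
In SI units: λ = 4.28 fm = 4.28·10^-15 m.
The photon relation is E = hc/λ, giving E = 4.641·10^-11 J.
Converting to MeV: E = 289.7 MeV ≈ 290 MeV.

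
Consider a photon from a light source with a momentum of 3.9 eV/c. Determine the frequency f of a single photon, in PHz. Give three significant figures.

Convert to SI: p = 3.9 eV/c = 2.0843e-27 kg·m/s.
Since f = pc/h for a photon, f = 9.430e14 Hz.
Converting to PHz: f = 0.9430 PHz ≈ 0.943 PHz.

0.943 PHz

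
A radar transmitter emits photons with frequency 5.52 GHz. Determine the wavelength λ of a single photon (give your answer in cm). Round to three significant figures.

Convert to SI: f = 5.52 GHz = 5.52e9 Hz.
Since λ = c/f for a photon, λ = 0.05431 m.
Converting to cm: λ = 5.431 cm ≈ 5.43 cm.

5.43 cm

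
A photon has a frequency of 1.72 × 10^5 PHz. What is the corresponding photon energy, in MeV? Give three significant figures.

First convert: f = 1.72 × 10^5 PHz = 1.72 × 10^20 Hz.
The photon relation is E = hf, giving E = 1.140 × 10^-13 J.
Converting to MeV: E = 0.7113 MeV ≈ 0.711 MeV.

0.711 MeV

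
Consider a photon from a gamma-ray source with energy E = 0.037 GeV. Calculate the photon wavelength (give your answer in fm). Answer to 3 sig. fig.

33.5 fm

Take h = 6.62607015e-34 J·s, c = 2.99792458e8 m/s, 1 eV = 1.602176634e-19 J.
Convert to SI: E = 0.037 GeV = 5.9281e-12 J.
The photon relation is λ = hc/E, giving λ = 3.351e-14 m.
Converting to fm: λ = 33.51 fm ≈ 33.5 fm.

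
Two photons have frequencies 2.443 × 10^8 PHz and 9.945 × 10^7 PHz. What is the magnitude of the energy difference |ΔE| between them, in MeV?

Using E = hf: E₁ = 1.6187 × 10^-10 J, E₂ = 6.5896 × 10^-11 J.
|ΔE| = |1.6187 × 10^-10 − 6.5896 × 10^-11| = 9.60 × 10^-11 J = 599 MeV.

599 MeV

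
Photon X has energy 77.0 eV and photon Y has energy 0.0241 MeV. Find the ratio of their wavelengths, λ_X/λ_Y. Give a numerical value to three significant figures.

313

λ_X = 1.610 × 10^-8 m (from energy = 77.0 eV, via λ = hc/E).
λ_Y = 5.145 × 10^-11 m (from energy = 0.0241 MeV, via λ = hc/E).
Ratio = 1.610 × 10^-8 / 5.145 × 10^-11 = 313.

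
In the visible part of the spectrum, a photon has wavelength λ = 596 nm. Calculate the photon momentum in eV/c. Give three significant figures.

2.08 eV/c

Convert to SI: λ = 596 nm = 5.96e-7 m.
For a photon p = h/λ, so p = 1.112e-27 kg·m/s.
Converting to eV/c: p = 2.080 eV/c ≈ 2.08 eV/c.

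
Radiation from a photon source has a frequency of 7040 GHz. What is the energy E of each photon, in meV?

29.1 meV

Take h = 6.62607015e-34 J·s, 1 eV = 1.602176634e-19 J.
First convert: f = 7040 GHz = 7.04e12 Hz.
Since E = hf for a photon, E = 4.665e-21 J.
Converting to meV: E = 29.12 meV ≈ 29.1 meV.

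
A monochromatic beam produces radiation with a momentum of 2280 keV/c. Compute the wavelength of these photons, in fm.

First convert: p = 2280 keV/c = 1.2185·10^-21 kg·m/s.
Since λ = h/p for a photon, λ = 5.438·10^-13 m.
Converting to fm: λ = 543.8 fm ≈ 544 fm.

544 fm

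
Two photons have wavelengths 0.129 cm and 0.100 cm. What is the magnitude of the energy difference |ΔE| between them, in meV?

Using E = hc/λ: E₁ = 1.540 × 10^-22 J, E₂ = 1.986 × 10^-22 J.
|ΔE| = |1.540 × 10^-22 − 1.986 × 10^-22| = 4.47 × 10^-23 J = 0.279 meV.

0.279 meV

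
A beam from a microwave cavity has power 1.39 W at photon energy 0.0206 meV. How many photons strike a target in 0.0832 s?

3.50e22 photons

Total energy: E_total = P·t = 1.39 × 0.0832 = 0.1156 J.
Per-photon energy: E = 3.300e-24 J.
N = E_total / E_photon = 3.50e22.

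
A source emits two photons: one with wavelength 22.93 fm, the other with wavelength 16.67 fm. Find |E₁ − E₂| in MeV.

Using E = hc/λ: E₁ = 8.6631e-12 J, E₂ = 1.1916e-11 J.
|ΔE| = |8.6631e-12 − 1.1916e-11| = 3.25e-12 J = 20.3 MeV.

20.3 MeV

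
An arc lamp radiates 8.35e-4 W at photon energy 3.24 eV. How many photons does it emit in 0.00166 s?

2.67e12 photons

Total energy: E_total = P·t = 8.35e-4 × 0.00166 = 1.386e-6 J.
Per-photon energy: E = 5.191e-19 J.
N = E_total / E_photon = 2.67e12.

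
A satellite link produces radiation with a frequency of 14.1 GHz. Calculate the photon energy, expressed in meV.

0.0583 meV

(h = 6.62607015 × 10^-34 J·s, 1 eV = 1.602176634 × 10^-19 J.)
In SI units: f = 14.1 GHz = 1.41 × 10^10 Hz.
Since E = hf for a photon, E = 9.343 × 10^-24 J.
Converting to meV: E = 0.05831 meV ≈ 0.0583 meV.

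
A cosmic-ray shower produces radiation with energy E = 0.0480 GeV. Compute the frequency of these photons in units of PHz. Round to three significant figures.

In SI units: E = 0.0480 GeV = 7.6904e-12 J.
Apply f = E/h: f = 1.161e22 Hz.
Converting to PHz: f = 1.161e7 PHz ≈ 1.16e7 PHz.

1.16e7 PHz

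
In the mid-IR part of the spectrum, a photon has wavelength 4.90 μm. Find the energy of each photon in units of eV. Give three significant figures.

0.253 eV

In SI units: λ = 4.90 μm = 4.90e-6 m.
For a photon E = hc/λ, so E = 4.054e-20 J.
Converting to eV: E = 0.2530 eV ≈ 0.253 eV.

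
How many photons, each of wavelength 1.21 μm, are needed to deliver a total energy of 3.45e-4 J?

2.10e15 photons

Per-photon energy: E = 1.642e-19 J (from wavelength = 1.21 μm).
N = E_total / E_photon = 3.45e-4 J / 1.642e-19 J = 2.10e15.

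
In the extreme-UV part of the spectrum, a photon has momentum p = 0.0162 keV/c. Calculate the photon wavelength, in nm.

76.5 nm

Convert to SI: p = 0.0162 keV/c = 8.6577e-27 kg·m/s.
For a photon λ = h/p, so λ = 7.653e-8 m.
Converting to nm: λ = 76.53 nm ≈ 76.5 nm.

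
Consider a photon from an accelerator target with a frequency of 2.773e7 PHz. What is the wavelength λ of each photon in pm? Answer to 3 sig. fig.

(c = 2.99792458e8 m/s.)
Convert to SI: f = 2.773e7 PHz = 2.773e22 Hz.
Apply λ = c/f: λ = 1.081e-14 m.
Converting to pm: λ = 0.01081 pm ≈ 0.0108 pm.

0.0108 pm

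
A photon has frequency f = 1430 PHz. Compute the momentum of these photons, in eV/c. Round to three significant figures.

5910 eV/c

Use h = 6.62607015 × 10^-34 J·s, c = 2.99792458 × 10^8 m/s, 1 eV = 1.602176634 × 10^-19 J.
Convert to SI: f = 1430 PHz = 1.43 × 10^18 Hz.
Since p = hf/c for a photon, p = 3.161 × 10^-24 kg·m/s.
Converting to eV/c: p = 5914 eV/c ≈ 5910 eV/c.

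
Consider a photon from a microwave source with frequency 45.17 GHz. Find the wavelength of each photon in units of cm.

Convert to SI: f = 45.17 GHz = 4.517e10 Hz.
Since λ = c/f for a photon, λ = 0.006637 m.
Converting to cm: λ = 0.6637 cm ≈ 0.664 cm.

0.664 cm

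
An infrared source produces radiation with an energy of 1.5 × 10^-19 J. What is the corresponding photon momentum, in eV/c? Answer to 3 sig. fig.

(c = 2.99792458 × 10^8 m/s, 1 eV = 1.602176634 × 10^-19 J.)
For a photon p = E/c, so p = 5.003 × 10^-28 kg·m/s.
Converting to eV/c: p = 0.9362 eV/c ≈ 0.936 eV/c.

0.936 eV/c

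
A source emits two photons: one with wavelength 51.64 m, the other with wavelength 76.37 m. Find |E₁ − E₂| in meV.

Using E = hc/λ: E₁ = 3.8467 × 10^-27 J, E₂ = 2.6011 × 10^-27 J.
|ΔE| = |3.8467 × 10^-27 − 2.6011 × 10^-27| = 1.25 × 10^-27 J = 7.77 × 10^-6 meV.

7.77 × 10^-6 meV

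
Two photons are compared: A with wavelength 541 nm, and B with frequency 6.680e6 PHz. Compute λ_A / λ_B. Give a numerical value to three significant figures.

λ_A = 5.410e-7 m (from wavelength = 541 nm, via λ given directly).
λ_B = 4.488e-14 m (from frequency = 6.680e6 PHz, via λ = c/f).
Ratio = 5.410e-7 / 4.488e-14 = 1.21e7.

1.21e7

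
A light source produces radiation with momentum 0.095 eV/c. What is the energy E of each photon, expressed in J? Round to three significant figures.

In SI units: p = 0.095 eV/c = 5.0771·10^-29 kg·m/s.
Apply E = pc: E = 1.522·10^-20 J.
So E ≈ 1.52·10^-20 J.

1.52·10^-20 J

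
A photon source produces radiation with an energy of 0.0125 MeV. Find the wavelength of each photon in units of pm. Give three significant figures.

99.2 pm

First convert: E = 0.0125 MeV = 2.0027 × 10^-15 J.
Since λ = hc/E for a photon, λ = 9.919 × 10^-11 m.
Converting to pm: λ = 99.19 pm ≈ 99.2 pm.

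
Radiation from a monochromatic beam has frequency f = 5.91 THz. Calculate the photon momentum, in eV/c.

0.0244 eV/c

In SI units: f = 5.91 THz = 5.91e12 Hz.
The photon relation is p = hf/c, giving p = 1.306e-29 kg·m/s.
Converting to eV/c: p = 0.02444 eV/c ≈ 0.0244 eV/c.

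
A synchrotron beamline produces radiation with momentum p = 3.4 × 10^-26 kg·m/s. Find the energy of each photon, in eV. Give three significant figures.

63.6 eV

(c = 2.99792458 × 10^8 m/s, 1 eV = 1.602176634 × 10^-19 J.)
Apply E = pc: E = 1.019 × 10^-17 J.
Converting to eV: E = 63.62 eV ≈ 63.6 eV.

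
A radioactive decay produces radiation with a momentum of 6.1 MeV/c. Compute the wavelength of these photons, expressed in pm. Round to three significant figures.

0.203 pm

(h = 6.62607015 × 10^-34 J·s, c = 2.99792458 × 10^8 m/s, 1 eV = 1.602176634 × 10^-19 J.)
Convert to SI: p = 6.1 MeV/c = 3.2600 × 10^-21 kg·m/s.
Apply λ = h/p: λ = 2.033 × 10^-13 m.
Converting to pm: λ = 0.2033 pm ≈ 0.203 pm.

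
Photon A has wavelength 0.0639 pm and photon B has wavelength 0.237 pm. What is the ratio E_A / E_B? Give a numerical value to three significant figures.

E_A = 3.109e-12 J (from wavelength = 0.0639 pm, via E = hc/λ).
E_B = 8.382e-13 J (from wavelength = 0.237 pm, via E = hc/λ).
Ratio = 3.109e-12 / 8.382e-13 = 3.71.

3.71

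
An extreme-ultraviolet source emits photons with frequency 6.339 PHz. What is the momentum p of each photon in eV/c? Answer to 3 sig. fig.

26.2 eV/c

Take h = 6.62607015e-34 J·s, c = 2.99792458e8 m/s, 1 eV = 1.602176634e-19 J.
In SI units: f = 6.339 PHz = 6.339e15 Hz.
Since p = hf/c for a photon, p = 1.401e-26 kg·m/s.
Converting to eV/c: p = 26.22 eV/c ≈ 26.2 eV/c.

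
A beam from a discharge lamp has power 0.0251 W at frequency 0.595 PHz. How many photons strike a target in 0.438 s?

2.79·10^16 photons

Total energy: E_total = P·t = 0.0251 × 0.438 = 0.01099 J.
Per-photon energy: E = 3.943·10^-19 J.
N = E_total / E_photon = 2.79·10^16.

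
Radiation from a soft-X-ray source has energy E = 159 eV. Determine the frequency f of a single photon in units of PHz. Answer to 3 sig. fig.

38.4 PHz

(h = 6.62607015 × 10^-34 J·s, 1 eV = 1.602176634 × 10^-19 J.)
In SI units: E = 159 eV = 2.5475 × 10^-17 J.
The photon relation is f = E/h, giving f = 3.845 × 10^16 Hz.
Converting to PHz: f = 38.45 PHz ≈ 38.4 PHz.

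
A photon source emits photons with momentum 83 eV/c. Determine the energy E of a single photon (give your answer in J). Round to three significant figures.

Use c = 2.99792458e8 m/s, 1 eV = 1.602176634e-19 J.
In SI units: p = 83 eV/c = 4.4358e-26 kg·m/s.
Apply E = pc: E = 1.330e-17 J.
So E ≈ 1.33e-17 J.

1.33e-17 J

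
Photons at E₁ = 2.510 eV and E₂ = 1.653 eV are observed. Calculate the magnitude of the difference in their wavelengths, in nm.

256 nm

Using λ = hc/E: λ₁ = 4.9396e-7 m, λ₂ = 7.5006e-7 m.
|Δλ| = |4.9396e-7 − 7.5006e-7| = 2.56e-7 m = 256 nm.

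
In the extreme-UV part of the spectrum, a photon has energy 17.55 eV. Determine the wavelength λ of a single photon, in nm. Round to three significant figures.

First convert: E = 17.55 eV = 2.8118 × 10^-18 J.
Since λ = hc/E for a photon, λ = 7.065 × 10^-8 m.
Converting to nm: λ = 70.65 nm ≈ 70.6 nm.

70.6 nm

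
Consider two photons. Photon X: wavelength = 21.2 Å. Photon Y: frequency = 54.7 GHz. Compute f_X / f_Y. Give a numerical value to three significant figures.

f_X = 1.414e17 Hz (from wavelength = 21.2 Å, via f = c/λ).
f_Y = 5.470e10 Hz (from frequency = 54.7 GHz, via f given directly).
Ratio = 1.414e17 / 5.470e10 = 2.59e6.

2.59e6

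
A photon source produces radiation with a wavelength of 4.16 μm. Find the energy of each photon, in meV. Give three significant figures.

298 meV

Use h = 6.62607015e-34 J·s, c = 2.99792458e8 m/s, 1 eV = 1.602176634e-19 J.
First convert: λ = 4.16 μm = 4.16e-6 m.
For a photon E = hc/λ, so E = 4.775e-20 J.
Converting to meV: E = 298.0 meV ≈ 298 meV.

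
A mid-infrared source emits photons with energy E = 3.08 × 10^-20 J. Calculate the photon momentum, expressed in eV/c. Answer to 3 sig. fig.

0.192 eV/c

The photon relation is p = E/c, giving p = 1.027 × 10^-28 kg·m/s.
Converting to eV/c: p = 0.1922 eV/c ≈ 0.192 eV/c.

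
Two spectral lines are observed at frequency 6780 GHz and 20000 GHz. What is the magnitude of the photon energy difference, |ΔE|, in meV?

54.7 meV

Using E = hf: E₁ = 4.492 × 10^-21 J, E₂ = 1.325 × 10^-20 J.
|ΔE| = |4.492 × 10^-21 − 1.325 × 10^-20| = 8.76 × 10^-21 J = 54.7 meV.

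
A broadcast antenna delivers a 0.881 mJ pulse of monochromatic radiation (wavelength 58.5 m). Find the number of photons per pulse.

2.59e23 photons

Per-photon energy: E = 3.396e-27 J (from wavelength = 58.5 m).
N = E_total / E_photon = 8.81e-4 J / 3.396e-27 J = 2.59e23.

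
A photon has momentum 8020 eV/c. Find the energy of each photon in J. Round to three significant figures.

(c = 2.99792458e8 m/s, 1 eV = 1.602176634e-19 J.)
Convert to SI: p = 8020 eV/c = 4.2861e-24 kg·m/s.
Since E = pc for a photon, E = 1.285e-15 J.
So E ≈ 1.28e-15 J.

1.28e-15 J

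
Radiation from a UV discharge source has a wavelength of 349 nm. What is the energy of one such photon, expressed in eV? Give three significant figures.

(h = 6.62607015e-34 J·s, c = 2.99792458e8 m/s, 1 eV = 1.602176634e-19 J.)
Convert to SI: λ = 349 nm = 3.49e-7 m.
Since E = hc/λ for a photon, E = 5.692e-19 J.
Converting to eV: E = 3.553 eV ≈ 3.55 eV.

3.55 eV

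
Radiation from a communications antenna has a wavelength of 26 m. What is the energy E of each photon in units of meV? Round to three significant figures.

Use h = 6.62607015 × 10^-34 J·s, c = 2.99792458 × 10^8 m/s, 1 eV = 1.602176634 × 10^-19 J.
For a photon E = hc/λ, so E = 7.640 × 10^-27 J.
Converting to meV: E = 4.769 × 10^-5 meV ≈ 4.77 × 10^-5 meV.

4.77 × 10^-5 meV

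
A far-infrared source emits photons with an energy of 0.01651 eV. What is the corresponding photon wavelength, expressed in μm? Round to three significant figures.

Take h = 6.62607015e-34 J·s, c = 2.99792458e8 m/s, 1 eV = 1.602176634e-19 J.
In SI units: E = 0.01651 eV = 2.6452e-21 J.
Since λ = hc/E for a photon, λ = 7.510e-5 m.
Converting to μm: λ = 75.10 μm ≈ 75.1 μm.

75.1 μm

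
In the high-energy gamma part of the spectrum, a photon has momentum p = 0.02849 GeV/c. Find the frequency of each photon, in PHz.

6.89e6 PHz

First convert: p = 0.02849 GeV/c = 1.5226e-20 kg·m/s.
For a photon f = pc/h, so f = 6.889e21 Hz.
Converting to PHz: f = 6.889e6 PHz ≈ 6.89e6 PHz.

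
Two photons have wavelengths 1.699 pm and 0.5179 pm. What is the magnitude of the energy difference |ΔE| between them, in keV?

1660 keV

Using E = hc/λ: E₁ = 1.1692 × 10^-13 J, E₂ = 3.8356 × 10^-13 J.
|ΔE| = |1.1692 × 10^-13 − 3.8356 × 10^-13| = 2.67 × 10^-13 J = 1660 keV.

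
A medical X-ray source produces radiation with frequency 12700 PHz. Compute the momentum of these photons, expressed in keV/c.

Take h = 6.62607015e-34 J·s, c = 2.99792458e8 m/s, 1 eV = 1.602176634e-19 J.
In SI units: f = 12700 PHz = 1.27e19 Hz.
The photon relation is p = hf/c, giving p = 2.807e-23 kg·m/s.
Converting to keV/c: p = 52.52 keV/c ≈ 52.5 keV/c.

52.5 keV/c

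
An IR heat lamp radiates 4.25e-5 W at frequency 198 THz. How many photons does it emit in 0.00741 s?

Total energy: E_total = P·t = 4.25e-5 × 0.00741 = 3.149e-7 J.
Per-photon energy: E = 1.312e-19 J.
N = E_total / E_photon = 2.40e12.

2.40e12 photons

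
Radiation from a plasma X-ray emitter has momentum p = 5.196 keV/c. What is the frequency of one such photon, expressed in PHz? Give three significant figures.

Take h = 6.62607015·10^-34 J·s, c = 2.99792458·10^8 m/s, 1 eV = 1.602176634·10^-19 J.
Convert to SI: p = 5.196 keV/c = 2.7769·10^-24 kg·m/s.
Apply f = pc/h: f = 1.256·10^18 Hz.
Converting to PHz: f = 1256 PHz ≈ 1260 PHz.

1260 PHz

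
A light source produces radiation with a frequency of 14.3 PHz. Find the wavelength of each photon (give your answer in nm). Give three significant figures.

First convert: f = 14.3 PHz = 1.43·10^16 Hz.
Since λ = c/f for a photon, λ = 2.096·10^-8 m.
Converting to nm: λ = 20.96 nm ≈ 21.0 nm.

21.0 nm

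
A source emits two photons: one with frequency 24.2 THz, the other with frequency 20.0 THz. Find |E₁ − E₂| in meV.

Using E = hf: E₁ = 1.604·10^-20 J, E₂ = 1.325·10^-20 J.
|ΔE| = |1.604·10^-20 − 1.325·10^-20| = 2.78·10^-21 J = 17.4 meV.

17.4 meV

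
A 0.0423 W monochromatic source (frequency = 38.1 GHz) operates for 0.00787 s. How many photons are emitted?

Total energy: E_total = P·t = 0.0423 × 0.00787 = 3.329e-4 J.
Per-photon energy: E = 2.525e-23 J.
N = E_total / E_photon = 1.32e19.

1.32e19 photons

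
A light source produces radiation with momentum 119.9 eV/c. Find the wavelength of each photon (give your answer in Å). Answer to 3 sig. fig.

103 Å

Convert to SI: p = 119.9 eV/c = 6.4078 × 10^-26 kg·m/s.
The photon relation is λ = h/p, giving λ = 1.034 × 10^-8 m.
Converting to Å: λ = 103.4 Å ≈ 103 Å.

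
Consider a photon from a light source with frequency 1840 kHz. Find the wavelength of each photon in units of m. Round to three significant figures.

(c = 2.99792458e8 m/s.)
In SI units: f = 1840 kHz = 1.84e6 Hz.
Apply λ = c/f: λ = 162.9 m.
So λ ≈ 163 m.

163 m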